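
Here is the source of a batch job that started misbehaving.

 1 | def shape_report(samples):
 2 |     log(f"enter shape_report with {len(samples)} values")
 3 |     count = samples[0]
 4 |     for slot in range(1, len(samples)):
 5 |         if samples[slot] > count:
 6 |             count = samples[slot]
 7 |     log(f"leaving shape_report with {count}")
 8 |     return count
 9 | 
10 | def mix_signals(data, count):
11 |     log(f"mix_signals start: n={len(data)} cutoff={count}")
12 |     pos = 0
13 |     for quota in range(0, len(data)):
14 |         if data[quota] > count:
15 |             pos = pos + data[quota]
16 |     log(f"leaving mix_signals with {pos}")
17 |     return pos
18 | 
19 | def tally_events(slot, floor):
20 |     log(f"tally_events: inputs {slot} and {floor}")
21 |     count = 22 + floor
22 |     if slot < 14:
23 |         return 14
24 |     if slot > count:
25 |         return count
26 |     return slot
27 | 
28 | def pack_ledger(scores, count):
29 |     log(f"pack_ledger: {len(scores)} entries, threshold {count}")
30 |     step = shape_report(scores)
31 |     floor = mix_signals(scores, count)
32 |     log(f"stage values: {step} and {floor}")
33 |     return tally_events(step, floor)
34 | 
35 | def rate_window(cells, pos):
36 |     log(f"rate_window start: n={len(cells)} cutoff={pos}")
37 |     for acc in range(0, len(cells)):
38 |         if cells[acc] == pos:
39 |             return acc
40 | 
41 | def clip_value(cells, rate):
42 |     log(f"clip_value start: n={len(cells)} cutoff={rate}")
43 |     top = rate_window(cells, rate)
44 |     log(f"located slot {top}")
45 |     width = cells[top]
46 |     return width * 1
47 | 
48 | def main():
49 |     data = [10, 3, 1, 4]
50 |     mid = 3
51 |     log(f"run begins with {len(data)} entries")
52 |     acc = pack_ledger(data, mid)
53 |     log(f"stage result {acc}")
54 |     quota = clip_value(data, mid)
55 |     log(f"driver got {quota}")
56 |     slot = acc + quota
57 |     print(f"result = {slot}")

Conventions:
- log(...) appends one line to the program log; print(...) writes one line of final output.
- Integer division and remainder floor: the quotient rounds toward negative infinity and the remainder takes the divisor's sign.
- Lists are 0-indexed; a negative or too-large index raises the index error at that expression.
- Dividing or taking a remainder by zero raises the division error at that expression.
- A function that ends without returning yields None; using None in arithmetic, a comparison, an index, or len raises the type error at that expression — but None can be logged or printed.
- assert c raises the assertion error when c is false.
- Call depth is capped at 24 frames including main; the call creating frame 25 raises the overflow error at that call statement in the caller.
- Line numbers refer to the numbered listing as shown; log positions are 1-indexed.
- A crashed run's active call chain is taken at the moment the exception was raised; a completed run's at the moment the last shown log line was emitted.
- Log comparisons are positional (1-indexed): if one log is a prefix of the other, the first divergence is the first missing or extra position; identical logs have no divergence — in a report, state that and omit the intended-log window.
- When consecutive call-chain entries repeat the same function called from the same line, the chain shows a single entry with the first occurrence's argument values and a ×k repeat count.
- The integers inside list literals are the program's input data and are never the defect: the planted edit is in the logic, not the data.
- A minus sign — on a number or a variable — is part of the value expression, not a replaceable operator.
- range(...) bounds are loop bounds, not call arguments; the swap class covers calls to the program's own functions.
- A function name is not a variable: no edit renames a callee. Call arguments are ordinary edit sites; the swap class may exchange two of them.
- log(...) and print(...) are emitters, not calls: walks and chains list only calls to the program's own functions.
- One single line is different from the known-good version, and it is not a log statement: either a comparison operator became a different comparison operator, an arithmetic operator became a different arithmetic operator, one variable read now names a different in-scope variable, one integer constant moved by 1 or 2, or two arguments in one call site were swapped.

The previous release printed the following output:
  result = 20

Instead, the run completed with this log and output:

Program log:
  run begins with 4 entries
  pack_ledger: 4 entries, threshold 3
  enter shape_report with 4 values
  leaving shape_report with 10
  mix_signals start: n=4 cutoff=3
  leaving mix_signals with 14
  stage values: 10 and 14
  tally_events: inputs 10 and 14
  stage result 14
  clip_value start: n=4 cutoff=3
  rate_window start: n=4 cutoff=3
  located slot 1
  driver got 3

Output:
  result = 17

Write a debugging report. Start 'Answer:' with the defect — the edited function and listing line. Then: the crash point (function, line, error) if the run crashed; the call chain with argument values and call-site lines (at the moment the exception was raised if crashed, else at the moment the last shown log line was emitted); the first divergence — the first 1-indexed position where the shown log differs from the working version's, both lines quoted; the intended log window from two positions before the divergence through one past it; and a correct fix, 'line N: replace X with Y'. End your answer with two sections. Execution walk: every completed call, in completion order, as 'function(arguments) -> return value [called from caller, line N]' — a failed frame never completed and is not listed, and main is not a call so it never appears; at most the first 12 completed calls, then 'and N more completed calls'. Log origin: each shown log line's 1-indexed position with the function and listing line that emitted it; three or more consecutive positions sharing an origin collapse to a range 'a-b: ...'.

Answer: the defect is in clip_value at line 46.
Core observation: At log position 13 the runs split — shown 'driver got 3', but the working version logs 'driver got 6'.
Call chain: main.
First divergence: position 13; shown 'driver got 3' vs intended 'driver got 6'.
Intended log window:
  11: rate_window start: n=4 cutoff=3
  12: located slot 1
  13: driver got 6
Execution walk:
  shape_report([10, 3, 1, 4]) -> 10  [called from pack_ledger, line 30]
  mix_signals([10, 3, 1, 4], 3) -> 14  [called from pack_ledger, line 31]
  tally_events(10, 14) -> 14  [called from pack_ledger, line 33]
  pack_ledger([10, 3, 1, 4], 3) -> 14  [called from main, line 52]
  rate_window([10, 3, 1, 4], 3) -> 1  [called from clip_value, line 43]
  clip_value([10, 3, 1, 4], 3) -> 3  [called from main, line 54]
Log origins:
  1 — main, line 51
  2 — pack_ledger, line 29
  3 — shape_report, line 2
  4 — shape_report, line 7
  5 — mix_signals, line 11
  6 — mix_signals, line 16
  7 — pack_ledger, line 32
  8 — tally_events, line 20
  9 — main, line 53
  10 — clip_value, line 42
  11 — rate_window, line 36
  12 — clip_value, line 44
  13 — main, line 55
A correct fix: line 46: replace `1` with `2`.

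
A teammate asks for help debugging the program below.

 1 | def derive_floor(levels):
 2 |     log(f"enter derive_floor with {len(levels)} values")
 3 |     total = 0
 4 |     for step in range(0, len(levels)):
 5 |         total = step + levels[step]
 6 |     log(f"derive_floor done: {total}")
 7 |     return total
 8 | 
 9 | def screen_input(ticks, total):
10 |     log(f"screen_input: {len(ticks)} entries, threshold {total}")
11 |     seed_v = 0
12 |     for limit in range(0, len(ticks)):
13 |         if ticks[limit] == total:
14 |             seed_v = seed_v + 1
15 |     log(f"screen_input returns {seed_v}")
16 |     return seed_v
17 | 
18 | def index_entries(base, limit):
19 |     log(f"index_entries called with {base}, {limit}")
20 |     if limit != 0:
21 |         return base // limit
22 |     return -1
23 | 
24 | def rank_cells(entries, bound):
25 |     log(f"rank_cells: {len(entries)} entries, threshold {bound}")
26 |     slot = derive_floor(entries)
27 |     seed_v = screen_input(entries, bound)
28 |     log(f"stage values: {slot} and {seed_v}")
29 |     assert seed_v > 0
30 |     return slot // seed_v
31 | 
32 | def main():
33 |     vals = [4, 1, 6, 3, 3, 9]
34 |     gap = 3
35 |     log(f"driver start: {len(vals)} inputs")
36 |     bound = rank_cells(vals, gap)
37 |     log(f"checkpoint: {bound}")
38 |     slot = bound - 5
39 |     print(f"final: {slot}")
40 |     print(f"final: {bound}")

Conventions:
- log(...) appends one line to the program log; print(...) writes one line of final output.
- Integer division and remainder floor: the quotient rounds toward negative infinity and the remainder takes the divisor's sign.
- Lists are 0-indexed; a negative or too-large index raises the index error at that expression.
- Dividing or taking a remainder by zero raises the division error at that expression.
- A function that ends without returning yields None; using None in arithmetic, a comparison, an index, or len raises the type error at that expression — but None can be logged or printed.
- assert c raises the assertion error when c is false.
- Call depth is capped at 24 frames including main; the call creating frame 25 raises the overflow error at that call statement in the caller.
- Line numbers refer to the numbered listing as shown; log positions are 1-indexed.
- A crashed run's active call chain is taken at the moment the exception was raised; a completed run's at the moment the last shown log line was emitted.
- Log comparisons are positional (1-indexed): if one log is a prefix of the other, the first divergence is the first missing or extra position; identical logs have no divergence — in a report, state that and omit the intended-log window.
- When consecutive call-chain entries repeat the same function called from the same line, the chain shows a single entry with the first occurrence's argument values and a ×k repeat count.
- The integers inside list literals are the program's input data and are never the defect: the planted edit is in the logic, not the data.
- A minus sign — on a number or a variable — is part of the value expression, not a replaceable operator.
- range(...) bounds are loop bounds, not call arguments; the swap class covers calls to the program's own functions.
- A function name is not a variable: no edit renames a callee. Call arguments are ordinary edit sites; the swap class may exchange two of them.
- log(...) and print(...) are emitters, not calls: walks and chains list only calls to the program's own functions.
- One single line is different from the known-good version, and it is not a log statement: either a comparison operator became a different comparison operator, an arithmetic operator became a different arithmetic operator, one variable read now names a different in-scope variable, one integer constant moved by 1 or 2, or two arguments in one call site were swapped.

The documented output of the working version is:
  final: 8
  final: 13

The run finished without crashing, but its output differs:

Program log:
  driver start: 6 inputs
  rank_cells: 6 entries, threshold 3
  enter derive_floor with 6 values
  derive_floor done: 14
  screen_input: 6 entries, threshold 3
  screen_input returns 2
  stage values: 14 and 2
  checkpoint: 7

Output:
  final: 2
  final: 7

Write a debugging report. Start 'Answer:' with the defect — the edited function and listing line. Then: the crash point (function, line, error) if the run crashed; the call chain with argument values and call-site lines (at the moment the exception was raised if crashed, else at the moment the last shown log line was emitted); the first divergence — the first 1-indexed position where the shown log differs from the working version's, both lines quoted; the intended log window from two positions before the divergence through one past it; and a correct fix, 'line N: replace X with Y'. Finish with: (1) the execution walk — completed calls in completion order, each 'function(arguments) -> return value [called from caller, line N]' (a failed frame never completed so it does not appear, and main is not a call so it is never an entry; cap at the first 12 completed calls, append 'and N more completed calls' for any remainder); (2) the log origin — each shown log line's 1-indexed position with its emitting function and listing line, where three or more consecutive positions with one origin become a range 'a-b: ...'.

Answer: the defect is in derive_floor at line 5.
The tell: Position 4 is the first bad log line: 'derive_floor done: 14' should read 'derive_floor done: 26'.
Call chain: main.
First divergence: position 4 — the shown line 'derive_floor done: 14' should read 'derive_floor done: 26'.
Intended log window:
  2: rank_cells: 6 entries, threshold 3
  3: enter derive_floor with 6 values
  4: derive_floor done: 26
  5: screen_input: 6 entries, threshold 3
Execution walk:
  derive_floor([4, 1, 6, 3, 3, 9]) -> 14  [called from rank_cells, line 26]
  screen_input([4, 1, 6, 3, 3, 9], 3) -> 2  [called from rank_cells, line 27]
  rank_cells([4, 1, 6, 3, 3, 9], 3) -> 7  [called from main, line 36]
Origin of each log line:
  1: from main, line 35
  2: from rank_cells, line 25
  3: from derive_floor, line 2
  4: from derive_floor, line 6
  5: from screen_input, line 10
  6: from screen_input, line 15
  7: from rank_cells, line 28
  8: from main, line 37
A correct fix: line 5: replace `step + levels[step]` with `total + levels[step]`.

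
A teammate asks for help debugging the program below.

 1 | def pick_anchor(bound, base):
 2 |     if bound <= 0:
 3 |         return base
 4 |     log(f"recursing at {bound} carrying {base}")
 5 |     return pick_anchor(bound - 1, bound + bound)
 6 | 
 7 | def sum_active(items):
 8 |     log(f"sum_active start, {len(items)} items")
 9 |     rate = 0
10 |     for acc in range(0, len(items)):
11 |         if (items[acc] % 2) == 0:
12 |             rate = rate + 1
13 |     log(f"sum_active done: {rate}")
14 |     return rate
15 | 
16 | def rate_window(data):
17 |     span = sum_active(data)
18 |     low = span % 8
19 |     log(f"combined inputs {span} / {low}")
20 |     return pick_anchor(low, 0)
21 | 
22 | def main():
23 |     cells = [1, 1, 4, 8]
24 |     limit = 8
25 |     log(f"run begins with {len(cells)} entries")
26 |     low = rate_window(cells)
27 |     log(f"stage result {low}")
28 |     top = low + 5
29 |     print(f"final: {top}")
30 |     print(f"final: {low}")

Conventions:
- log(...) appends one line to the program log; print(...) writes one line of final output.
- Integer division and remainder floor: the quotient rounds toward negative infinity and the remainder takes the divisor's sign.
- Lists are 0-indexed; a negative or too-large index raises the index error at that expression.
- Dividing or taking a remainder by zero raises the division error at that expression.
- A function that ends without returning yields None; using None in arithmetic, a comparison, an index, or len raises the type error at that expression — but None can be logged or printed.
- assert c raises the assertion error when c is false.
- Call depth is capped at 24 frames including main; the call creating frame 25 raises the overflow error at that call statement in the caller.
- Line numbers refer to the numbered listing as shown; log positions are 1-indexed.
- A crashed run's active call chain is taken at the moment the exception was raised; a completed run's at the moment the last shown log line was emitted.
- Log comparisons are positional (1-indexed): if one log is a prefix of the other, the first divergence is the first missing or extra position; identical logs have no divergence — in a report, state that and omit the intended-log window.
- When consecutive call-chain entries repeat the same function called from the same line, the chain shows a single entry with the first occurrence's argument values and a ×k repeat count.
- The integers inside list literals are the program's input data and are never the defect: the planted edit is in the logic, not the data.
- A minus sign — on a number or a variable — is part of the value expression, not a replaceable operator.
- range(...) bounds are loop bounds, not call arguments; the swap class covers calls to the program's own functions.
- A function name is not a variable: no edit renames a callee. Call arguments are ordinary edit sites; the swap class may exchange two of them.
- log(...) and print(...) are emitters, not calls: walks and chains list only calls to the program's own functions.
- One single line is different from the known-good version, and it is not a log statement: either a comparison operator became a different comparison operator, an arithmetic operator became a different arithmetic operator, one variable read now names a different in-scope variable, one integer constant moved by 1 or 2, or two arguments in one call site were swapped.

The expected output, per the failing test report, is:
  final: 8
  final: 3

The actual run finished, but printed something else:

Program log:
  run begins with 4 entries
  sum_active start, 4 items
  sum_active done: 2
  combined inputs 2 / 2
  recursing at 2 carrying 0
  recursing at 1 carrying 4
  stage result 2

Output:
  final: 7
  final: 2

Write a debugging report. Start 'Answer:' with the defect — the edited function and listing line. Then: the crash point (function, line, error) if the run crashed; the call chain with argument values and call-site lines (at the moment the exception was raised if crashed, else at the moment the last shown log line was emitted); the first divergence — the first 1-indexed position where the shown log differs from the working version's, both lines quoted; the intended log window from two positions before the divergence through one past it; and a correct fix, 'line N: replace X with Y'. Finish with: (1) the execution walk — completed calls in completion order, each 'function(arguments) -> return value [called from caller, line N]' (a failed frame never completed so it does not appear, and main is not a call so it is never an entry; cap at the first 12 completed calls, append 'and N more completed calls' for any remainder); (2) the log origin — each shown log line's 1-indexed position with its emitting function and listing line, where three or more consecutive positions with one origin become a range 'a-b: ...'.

Answer: the defect is in pick_anchor at line 5.
Core observation: At log position 6 the runs split — shown 'recursing at 1 carrying 4', but the working version logs 'recursing at 1 carrying 2'.
Call chain: main.
First divergence: position 6; shown 'recursing at 1 carrying 4' vs intended 'recursing at 1 carrying 2'.
Intended log window:
  4: combined inputs 2 / 2
  5: recursing at 2 carrying 0
  6: recursing at 1 carrying 2
  7: stage result 3
Execution walk:
  sum_active([1, 1, 4, 8]) -> 2  [called from rate_window, line 17]
  pick_anchor(0, 2) -> 2  [called from pick_anchor, line 5]
  pick_anchor(1, 4) -> 2  [called from pick_anchor, line 5]
  pick_anchor(2, 0) -> 2  [called from rate_window, line 20]
  rate_window([1, 1, 4, 8]) -> 2  [called from main, line 26]
Log line origins:
  1: logged in main at line 25
  2: logged in sum_active at line 8
  3: logged in sum_active at line 13
  4: logged in rate_window at line 19
  5: logged in pick_anchor at line 4
  6: logged in pick_anchor at line 4
  7: logged in main at line 27
A correct fix: line 5: replace `bound + bound` with `base + bound`.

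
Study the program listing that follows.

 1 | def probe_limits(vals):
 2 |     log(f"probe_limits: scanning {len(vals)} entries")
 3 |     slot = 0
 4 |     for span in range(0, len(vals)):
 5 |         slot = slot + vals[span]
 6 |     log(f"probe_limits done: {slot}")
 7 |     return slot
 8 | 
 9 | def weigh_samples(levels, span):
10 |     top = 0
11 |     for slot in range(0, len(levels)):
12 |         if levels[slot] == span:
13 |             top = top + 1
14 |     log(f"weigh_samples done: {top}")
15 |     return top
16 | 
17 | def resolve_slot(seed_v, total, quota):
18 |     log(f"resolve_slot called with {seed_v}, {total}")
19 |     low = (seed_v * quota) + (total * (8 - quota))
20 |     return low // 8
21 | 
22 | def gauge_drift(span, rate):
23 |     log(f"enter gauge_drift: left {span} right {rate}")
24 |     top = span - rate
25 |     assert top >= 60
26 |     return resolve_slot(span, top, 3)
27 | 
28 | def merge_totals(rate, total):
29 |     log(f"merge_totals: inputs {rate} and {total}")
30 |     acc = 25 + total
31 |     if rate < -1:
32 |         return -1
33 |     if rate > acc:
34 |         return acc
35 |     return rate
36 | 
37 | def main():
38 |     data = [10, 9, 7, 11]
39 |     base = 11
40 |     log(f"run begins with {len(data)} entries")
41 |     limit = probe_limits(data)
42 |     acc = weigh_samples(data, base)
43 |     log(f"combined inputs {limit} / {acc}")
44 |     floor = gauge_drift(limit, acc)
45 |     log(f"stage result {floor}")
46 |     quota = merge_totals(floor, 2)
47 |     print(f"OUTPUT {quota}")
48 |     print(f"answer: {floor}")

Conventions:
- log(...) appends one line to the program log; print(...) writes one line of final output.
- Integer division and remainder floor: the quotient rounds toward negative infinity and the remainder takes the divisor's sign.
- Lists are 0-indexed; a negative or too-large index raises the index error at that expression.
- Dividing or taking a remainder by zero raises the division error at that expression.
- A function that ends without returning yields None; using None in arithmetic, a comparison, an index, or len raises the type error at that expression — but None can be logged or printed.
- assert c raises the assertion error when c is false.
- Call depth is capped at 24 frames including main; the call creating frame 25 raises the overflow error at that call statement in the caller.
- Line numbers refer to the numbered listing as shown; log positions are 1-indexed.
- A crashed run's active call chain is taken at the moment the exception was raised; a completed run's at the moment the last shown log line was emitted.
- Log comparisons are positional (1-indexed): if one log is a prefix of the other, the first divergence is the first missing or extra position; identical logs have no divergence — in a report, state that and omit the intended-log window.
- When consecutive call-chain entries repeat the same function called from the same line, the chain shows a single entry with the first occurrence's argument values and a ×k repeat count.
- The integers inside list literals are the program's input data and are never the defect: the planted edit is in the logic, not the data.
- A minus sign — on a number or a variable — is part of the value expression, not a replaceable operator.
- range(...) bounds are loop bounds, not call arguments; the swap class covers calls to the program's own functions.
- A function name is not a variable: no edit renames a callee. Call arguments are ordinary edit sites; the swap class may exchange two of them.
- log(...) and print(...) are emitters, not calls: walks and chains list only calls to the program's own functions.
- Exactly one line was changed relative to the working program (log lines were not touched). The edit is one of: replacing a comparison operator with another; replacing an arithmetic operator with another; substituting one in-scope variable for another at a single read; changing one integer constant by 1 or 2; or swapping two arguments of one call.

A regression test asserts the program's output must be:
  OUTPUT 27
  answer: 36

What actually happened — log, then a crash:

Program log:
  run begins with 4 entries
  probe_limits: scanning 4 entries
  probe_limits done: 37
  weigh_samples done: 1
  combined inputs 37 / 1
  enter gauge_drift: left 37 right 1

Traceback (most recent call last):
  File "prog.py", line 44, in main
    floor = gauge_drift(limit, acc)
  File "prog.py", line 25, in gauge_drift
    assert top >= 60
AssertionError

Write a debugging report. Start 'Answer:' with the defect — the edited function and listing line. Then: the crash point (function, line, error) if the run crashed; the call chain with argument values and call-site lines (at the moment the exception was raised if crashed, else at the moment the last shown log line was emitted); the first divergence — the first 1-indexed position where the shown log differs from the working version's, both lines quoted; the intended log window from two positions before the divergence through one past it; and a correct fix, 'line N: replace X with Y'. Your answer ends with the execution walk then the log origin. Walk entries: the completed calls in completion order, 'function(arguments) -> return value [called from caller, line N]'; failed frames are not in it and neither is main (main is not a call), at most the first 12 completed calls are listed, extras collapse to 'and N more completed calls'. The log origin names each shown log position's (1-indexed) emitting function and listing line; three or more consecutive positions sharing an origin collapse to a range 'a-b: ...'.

Answer: the defect is in gauge_drift at line 25.
Key fact: The faulty run's log stops after 6 lines; the working version's next line would be 'resolve_slot called with 37, 36'.
Crash: gauge_drift, line 25, AssertionError.
Call chain: main -> gauge_drift(37, 1) (called at line 44).
First divergence: position 7; the shown log stops at 6 lines while the working version next logs 'resolve_slot called with 37, 36'.
Intended log window:
  5: combined inputs 37 / 1
  6: enter gauge_drift: left 37 right 1
  7: resolve_slot called with 37, 36
  8: stage result 36
Execution walk:
  probe_limits([10, 9, 7, 11]) -> 37  [called from main, line 41]
  weigh_samples([10, 9, 7, 11], 11) -> 1  [called from main, line 42]
Origin of each log line:
  1 — main, line 40
  2 — probe_limits, line 2
  3 — probe_limits, line 6
  4 — weigh_samples, line 14
  5 — main, line 43
  6 — gauge_drift, line 23
A correct fix: line 25: replace `>=` with `<=`.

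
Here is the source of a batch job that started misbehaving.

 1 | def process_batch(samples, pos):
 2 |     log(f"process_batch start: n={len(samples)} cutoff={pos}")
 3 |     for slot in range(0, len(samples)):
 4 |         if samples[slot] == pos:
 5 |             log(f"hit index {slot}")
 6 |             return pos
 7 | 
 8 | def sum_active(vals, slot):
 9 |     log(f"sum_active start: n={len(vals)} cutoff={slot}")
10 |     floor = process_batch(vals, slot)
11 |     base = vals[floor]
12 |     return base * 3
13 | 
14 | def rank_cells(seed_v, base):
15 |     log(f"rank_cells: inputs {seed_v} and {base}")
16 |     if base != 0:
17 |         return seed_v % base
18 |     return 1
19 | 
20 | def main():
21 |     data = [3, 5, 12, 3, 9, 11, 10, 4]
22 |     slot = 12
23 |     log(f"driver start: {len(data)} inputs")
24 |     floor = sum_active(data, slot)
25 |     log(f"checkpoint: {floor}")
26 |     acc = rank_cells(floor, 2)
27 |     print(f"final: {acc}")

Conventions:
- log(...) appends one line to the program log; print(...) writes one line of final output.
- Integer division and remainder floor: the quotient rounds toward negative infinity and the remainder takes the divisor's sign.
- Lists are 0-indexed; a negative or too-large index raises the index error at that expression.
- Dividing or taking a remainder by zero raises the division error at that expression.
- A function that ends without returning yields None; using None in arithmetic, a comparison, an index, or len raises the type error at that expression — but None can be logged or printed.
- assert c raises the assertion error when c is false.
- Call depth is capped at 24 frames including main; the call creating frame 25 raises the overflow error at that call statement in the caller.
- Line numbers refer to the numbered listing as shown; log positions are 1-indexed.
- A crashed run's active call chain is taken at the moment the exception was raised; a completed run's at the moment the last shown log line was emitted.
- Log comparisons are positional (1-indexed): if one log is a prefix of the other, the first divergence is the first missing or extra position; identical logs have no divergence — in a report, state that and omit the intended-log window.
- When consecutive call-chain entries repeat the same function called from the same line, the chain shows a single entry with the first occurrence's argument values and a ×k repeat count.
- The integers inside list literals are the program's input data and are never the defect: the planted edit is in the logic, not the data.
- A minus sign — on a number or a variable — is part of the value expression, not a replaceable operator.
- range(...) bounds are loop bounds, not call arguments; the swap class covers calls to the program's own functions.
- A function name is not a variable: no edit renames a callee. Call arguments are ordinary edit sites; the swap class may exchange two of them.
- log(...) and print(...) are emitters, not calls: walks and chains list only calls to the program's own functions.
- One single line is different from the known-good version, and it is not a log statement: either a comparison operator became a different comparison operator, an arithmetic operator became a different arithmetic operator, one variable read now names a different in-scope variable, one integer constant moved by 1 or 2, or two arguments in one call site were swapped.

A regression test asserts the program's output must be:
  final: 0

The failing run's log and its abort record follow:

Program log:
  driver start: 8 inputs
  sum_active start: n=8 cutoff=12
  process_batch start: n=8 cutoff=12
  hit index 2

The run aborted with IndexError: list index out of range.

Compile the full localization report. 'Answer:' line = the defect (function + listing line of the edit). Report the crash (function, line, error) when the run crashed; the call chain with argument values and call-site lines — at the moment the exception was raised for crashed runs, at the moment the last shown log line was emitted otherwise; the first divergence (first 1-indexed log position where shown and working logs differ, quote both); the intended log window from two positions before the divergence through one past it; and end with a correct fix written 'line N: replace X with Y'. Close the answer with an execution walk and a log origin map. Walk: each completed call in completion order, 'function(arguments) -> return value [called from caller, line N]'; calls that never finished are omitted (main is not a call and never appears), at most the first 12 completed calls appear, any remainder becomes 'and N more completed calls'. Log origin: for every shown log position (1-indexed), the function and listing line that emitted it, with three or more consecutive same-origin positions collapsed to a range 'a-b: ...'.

Answer: the defect is in process_batch at line 6.
Key fact: The faulty run's log stops after 4 lines; the working version's next line would be 'checkpoint: 36'.
Crash: sum_active, line 11, IndexError.
Call chain: main -> sum_active([3, 5, 12, 3, 9, 11, 10, 4], 12) (called at line 24).
First divergence: position 5 (shown log ended at 4 lines; the working version continues: 'checkpoint: 36').
Intended log window:
  3: process_batch start: n=8 cutoff=12
  4: hit index 2
  5: checkpoint: 36
  6: rank_cells: inputs 36 and 2
Execution walk:
  process_batch([3, 5, 12, 3, 9, 11, 10, 4], 12) -> 12  [called from sum_active, line 10]
Log origin:
  1: emitted by main (line 23)
  2: emitted by sum_active (line 9)
  3: emitted by process_batch (line 2)
  4: emitted by process_batch (line 5)
A correct fix: line 6: replace `pos` with `slot`.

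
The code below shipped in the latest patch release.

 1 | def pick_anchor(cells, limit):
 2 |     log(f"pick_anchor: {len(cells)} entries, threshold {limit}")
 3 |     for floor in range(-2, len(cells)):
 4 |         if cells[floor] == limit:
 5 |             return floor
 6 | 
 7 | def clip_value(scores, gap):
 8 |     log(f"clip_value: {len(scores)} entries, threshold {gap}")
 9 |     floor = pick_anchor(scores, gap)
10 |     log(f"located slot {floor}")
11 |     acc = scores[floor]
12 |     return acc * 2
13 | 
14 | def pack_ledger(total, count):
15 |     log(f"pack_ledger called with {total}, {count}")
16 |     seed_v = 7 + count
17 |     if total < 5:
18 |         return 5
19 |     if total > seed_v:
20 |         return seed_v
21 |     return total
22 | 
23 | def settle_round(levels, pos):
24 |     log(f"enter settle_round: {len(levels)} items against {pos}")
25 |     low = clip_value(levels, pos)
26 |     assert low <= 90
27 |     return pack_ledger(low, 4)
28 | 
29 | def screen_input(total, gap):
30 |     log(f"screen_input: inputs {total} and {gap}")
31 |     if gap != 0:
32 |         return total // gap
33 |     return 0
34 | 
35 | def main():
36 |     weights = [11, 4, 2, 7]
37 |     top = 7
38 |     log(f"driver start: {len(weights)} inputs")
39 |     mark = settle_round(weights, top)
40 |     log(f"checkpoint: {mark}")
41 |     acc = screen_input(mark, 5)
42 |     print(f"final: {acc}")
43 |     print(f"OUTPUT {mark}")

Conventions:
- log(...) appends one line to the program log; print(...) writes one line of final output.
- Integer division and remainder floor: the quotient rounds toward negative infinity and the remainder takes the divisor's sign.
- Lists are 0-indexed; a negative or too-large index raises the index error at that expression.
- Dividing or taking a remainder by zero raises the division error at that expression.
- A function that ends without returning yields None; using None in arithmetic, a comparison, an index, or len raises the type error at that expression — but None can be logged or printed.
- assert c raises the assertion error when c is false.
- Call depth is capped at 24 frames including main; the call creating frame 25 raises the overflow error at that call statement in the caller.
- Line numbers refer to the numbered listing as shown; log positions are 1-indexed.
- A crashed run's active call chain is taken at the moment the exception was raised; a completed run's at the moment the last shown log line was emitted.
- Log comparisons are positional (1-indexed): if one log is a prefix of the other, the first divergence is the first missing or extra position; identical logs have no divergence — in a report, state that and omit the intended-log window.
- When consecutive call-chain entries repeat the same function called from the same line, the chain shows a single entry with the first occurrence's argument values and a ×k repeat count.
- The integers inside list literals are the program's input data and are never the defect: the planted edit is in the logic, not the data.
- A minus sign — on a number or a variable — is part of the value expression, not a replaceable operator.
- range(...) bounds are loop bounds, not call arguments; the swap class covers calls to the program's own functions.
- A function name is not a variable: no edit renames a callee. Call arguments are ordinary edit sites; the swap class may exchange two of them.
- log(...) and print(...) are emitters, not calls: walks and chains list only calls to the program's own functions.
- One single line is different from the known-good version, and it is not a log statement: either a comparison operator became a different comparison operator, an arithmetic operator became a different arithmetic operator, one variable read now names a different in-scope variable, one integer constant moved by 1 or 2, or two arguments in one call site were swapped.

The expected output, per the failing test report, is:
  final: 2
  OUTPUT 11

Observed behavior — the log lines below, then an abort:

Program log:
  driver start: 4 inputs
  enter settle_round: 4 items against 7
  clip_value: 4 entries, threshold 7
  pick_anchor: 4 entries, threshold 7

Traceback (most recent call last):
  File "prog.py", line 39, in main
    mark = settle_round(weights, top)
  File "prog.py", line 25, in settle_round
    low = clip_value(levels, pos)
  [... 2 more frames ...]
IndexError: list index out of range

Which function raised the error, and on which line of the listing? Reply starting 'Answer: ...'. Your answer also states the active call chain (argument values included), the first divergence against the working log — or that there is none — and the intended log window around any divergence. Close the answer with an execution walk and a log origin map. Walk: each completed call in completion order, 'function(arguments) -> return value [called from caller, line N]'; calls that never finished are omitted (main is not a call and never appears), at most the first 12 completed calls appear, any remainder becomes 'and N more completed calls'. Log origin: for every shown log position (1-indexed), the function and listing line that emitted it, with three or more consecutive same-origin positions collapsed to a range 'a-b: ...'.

Answer: the error was raised in pick_anchor, line 4.
Key observation: After 4 matching log lines the faulty run goes silent, while the working version continues with 'located slot 3'.
Call chain: main -> settle_round([11, 4, 2, 7], 7) (called at line 39) -> clip_value([11, 4, 2, 7], 7) (called at line 25) -> pick_anchor([11, 4, 2, 7], 7) (called at line 9).
First divergence: position 5 — the faulty run's log ends after 4 lines; the working version continues with 'located slot 3'.
Intended log window:
  3: clip_value: 4 entries, threshold 7
  4: pick_anchor: 4 entries, threshold 7
  5: located slot 3
  6: pack_ledger called with 14, 4
Execution walk:
  (no call completed)
Log origin:
  1 — main, line 38
  2 — settle_round, line 24
  3 — clip_value, line 8
  4 — pick_anchor, line 2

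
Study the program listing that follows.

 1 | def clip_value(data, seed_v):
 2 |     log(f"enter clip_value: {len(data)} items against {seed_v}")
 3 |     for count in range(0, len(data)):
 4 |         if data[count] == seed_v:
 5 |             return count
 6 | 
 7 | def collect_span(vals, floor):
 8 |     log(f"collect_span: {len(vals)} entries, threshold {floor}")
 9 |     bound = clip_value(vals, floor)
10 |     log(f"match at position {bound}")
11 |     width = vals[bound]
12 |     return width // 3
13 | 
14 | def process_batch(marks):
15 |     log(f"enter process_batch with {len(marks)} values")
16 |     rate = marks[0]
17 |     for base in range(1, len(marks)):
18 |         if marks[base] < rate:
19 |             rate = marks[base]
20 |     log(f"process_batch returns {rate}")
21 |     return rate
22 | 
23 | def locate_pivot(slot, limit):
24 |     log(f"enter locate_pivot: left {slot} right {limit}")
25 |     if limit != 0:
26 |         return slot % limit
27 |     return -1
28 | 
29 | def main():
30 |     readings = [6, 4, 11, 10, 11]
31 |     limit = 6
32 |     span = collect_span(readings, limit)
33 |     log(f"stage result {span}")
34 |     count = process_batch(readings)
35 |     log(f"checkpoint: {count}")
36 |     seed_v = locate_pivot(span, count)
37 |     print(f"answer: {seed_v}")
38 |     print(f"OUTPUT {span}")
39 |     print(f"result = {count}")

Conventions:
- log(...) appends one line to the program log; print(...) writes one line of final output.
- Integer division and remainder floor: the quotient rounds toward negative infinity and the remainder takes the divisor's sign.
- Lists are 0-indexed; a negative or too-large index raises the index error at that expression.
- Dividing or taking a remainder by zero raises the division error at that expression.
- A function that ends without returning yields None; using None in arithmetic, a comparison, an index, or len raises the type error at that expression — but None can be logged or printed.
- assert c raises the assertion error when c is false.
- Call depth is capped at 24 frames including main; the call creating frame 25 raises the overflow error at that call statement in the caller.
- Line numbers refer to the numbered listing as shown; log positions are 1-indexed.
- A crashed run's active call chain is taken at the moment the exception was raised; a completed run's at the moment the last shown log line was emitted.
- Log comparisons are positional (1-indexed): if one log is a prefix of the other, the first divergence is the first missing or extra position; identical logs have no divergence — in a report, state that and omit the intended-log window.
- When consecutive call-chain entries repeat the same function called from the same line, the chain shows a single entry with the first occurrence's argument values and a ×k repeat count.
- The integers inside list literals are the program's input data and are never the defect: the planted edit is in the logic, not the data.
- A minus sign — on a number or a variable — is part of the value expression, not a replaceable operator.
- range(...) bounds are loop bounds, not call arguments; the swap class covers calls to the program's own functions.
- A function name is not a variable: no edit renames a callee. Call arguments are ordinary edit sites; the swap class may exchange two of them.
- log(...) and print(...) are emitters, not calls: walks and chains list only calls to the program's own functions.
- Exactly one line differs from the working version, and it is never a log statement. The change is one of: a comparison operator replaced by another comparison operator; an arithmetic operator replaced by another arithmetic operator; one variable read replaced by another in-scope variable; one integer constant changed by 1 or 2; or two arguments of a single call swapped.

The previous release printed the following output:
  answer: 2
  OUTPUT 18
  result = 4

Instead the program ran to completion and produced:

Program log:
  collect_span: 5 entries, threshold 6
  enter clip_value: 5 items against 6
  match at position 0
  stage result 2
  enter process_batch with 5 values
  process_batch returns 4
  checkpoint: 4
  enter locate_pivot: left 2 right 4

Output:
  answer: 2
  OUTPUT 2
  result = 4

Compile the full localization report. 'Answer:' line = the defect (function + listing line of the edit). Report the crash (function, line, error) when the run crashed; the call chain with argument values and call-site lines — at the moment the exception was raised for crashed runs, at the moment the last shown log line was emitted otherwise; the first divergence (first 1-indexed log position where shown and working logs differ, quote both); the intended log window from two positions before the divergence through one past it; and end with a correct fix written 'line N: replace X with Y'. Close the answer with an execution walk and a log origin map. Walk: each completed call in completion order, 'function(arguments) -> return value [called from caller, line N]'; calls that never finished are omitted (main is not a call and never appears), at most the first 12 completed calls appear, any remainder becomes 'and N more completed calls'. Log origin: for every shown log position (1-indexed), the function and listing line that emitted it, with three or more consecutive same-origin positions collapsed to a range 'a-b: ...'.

Answer: the defect is in collect_span at line 12.
The tell: Everything matches until log position 4, which reads 'stage result 2' in place of 'stage result 18'.
Call chain: main -> locate_pivot(2, 4) (called at line 36).
First divergence: position 4; shown 'stage result 2' vs intended 'stage result 18'.
Intended log window:
  2: enter clip_value: 5 items against 6
  3: match at position 0
  4: stage result 18
  5: enter process_batch with 5 values
Execution walk:
  clip_value([6, 4, 11, 10, 11], 6) -> 0  [called from collect_span, line 9]
  collect_span([6, 4, 11, 10, 11], 6) -> 2  [called from main, line 32]
  process_batch([6, 4, 11, 10, 11]) -> 4  [called from main, line 34]
  locate_pivot(2, 4) -> 2  [called from main, line 36]
Log origins:
  1 — collect_span, line 8
  2 — clip_value, line 2
  3 — collect_span, line 10
  4 — main, line 33
  5 — process_batch, line 15
  6 — process_batch, line 20
  7 — main, line 35
  8 — locate_pivot, line 24
A correct fix: line 12: replace `//` with `*`.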